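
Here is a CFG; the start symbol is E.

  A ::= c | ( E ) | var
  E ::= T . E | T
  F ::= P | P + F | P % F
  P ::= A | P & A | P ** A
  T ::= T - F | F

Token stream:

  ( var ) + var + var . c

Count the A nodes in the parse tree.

5

[E [T [F [P [A ( [E [T [F [P [A var]]]]] )]] + [F [P [A var]] + [F [P [A var]]]]]] . [E [T [F [P [A c]]]]]]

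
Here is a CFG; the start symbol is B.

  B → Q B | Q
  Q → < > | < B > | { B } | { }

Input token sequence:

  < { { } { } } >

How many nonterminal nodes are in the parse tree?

8

[B [Q < [B [Q { [B [Q { }] [B [Q { }]]] }]] >]]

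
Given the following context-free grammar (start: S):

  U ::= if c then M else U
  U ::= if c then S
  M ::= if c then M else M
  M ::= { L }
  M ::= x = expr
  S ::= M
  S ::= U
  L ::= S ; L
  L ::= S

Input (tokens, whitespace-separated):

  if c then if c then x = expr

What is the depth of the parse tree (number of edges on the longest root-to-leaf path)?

[S [U if c then [S [U if c then [S [M x = expr]]]]]]

6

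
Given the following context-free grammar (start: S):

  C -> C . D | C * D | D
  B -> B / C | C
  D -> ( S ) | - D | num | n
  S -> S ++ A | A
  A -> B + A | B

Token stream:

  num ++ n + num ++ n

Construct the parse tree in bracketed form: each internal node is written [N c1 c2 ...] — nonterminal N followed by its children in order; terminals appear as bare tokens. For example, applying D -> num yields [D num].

S
S ++ A
S ++ A ++ A
A ++ A ++ A
B ++ A ++ A
C ++ A ++ A
D ++ A ++ A
num ++ A ++ A
num ++ B + A ++ A
num ++ C + A ++ A
num ++ D + A ++ A
num ++ n + A ++ A
num ++ n + B ++ A
num ++ n + C ++ A
num ++ n + D ++ A
num ++ n + num ++ A
num ++ n + num ++ B
num ++ n + num ++ C
num ++ n + num ++ D
num ++ n + num ++ n

[S [S [S [A [B [C [D num]]]]] ++ [A [B [C [D n]]] + [A [B [C [D num]]]]]] ++ [A [B [C [D n]]]]]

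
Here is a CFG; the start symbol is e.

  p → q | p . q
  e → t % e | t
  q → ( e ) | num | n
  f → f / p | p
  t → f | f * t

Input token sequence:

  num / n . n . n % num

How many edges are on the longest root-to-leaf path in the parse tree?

7

[e [t [f [f [p [q num]]] / [p [p [p [q n]] . [q n]] . [q n]]]] % [e [t [f [p [q num]]]]]]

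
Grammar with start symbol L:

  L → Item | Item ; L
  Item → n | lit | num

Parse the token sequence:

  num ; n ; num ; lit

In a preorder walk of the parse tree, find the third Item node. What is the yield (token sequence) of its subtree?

num

[L [Item num] ; [L [Item n] ; [L [Item num] ; [L [Item lit]]]]]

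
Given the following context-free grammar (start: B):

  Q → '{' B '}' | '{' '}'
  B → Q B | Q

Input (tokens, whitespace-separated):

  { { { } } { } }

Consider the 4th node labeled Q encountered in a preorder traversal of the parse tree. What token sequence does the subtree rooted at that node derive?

[B [Q { [B [Q { [B [Q { }]] }] [B [Q { }]]] }]]

{ }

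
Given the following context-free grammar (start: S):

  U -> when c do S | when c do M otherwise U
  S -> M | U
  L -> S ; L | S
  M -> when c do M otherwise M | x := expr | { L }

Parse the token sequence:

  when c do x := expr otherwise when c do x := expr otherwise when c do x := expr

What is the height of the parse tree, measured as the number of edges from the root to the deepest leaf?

[S [U when c do [M x := expr] otherwise [U when c do [M x := expr] otherwise [U when c do [S [M x := expr]]]]]]

6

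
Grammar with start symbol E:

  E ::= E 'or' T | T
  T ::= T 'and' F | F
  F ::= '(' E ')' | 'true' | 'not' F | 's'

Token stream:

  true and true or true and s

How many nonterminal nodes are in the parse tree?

10

[E [E [T [T [F true]] and [F true]]] or [T [T [F true]] and [F s]]]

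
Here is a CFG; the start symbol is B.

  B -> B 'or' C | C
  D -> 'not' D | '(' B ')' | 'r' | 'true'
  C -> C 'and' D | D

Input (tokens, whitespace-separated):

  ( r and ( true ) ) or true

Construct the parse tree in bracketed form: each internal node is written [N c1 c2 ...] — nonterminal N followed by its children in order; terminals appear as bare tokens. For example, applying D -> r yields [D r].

[B [B [C [D ( [B [C [C [D r]] and [D ( [B [C [D true]]] )]]] )]]] or [C [D true]]]

B
B or C
C or C
D or C
( B ) or C
( C ) or C
( C and D ) or C
( D and D ) or C
( r and D ) or C
( r and ( B ) ) or C
( r and ( C ) ) or C
( r and ( D ) ) or C
( r and ( true ) ) or C
( r and ( true ) ) or D
( r and ( true ) ) or true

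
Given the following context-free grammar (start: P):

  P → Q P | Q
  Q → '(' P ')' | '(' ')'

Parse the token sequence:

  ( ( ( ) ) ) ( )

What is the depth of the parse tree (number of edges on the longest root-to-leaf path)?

6

[P [Q ( [P [Q ( [P [Q ( )]] )]] )] [P [Q ( )]]]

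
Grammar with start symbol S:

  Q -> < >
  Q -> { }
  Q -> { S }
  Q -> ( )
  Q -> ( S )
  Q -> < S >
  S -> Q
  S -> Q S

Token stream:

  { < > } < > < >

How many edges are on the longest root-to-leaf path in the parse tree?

[S [Q { [S [Q < >]] }] [S [Q < >] [S [Q < >]]]]

4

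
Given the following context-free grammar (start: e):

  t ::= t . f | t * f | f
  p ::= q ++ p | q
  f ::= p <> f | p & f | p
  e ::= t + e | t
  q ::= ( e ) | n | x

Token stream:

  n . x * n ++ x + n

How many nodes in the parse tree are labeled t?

[e [t [t [t [f [p [q n]]]] . [f [p [q x]]]] * [f [p [q n] ++ [p [q x]]]]] + [e [t [f [p [q n]]]]]]

4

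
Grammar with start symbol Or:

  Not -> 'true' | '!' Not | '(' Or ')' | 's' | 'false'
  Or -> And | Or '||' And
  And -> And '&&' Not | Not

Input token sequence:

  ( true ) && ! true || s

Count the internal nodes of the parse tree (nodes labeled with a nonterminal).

[Or [Or [And [And [Not ( [Or [And [Not true]]] )]] && [Not ! [Not true]]]] || [And [Not s]]]

12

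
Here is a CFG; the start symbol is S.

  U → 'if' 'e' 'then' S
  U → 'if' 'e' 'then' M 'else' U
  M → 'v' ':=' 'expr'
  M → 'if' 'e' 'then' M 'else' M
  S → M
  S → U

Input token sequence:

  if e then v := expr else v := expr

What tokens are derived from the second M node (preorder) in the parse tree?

[S [M if e then [M v := expr] else [M v := expr]]]

v := expr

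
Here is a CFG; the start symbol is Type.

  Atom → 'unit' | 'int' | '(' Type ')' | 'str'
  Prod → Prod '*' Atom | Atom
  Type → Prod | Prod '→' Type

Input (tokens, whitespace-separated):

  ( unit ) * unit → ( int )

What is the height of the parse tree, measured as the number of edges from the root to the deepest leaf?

[Type [Prod [Prod [Atom ( [Type [Prod [Atom unit]]] )]] * [Atom unit]] → [Type [Prod [Atom ( [Type [Prod [Atom int]]] )]]]]

7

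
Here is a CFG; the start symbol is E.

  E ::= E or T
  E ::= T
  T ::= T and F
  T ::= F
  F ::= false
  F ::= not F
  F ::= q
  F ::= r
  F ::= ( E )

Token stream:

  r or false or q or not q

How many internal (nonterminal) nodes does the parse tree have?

13

[E [E [E [E [T [F r]]] or [T [F false]]] or [T [F q]]] or [T [F not [F q]]]]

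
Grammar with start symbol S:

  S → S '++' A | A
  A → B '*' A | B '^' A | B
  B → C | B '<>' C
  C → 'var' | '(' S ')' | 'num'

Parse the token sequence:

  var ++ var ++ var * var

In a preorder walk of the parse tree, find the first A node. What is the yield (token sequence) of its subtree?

var

[S [S [S [A [B [C var]]]] ++ [A [B [C var]]]] ++ [A [B [C var]] * [A [B [C var]]]]]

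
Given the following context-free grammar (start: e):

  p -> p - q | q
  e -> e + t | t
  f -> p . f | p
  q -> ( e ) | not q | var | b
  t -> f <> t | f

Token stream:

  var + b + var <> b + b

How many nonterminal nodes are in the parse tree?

24

[e [e [e [e [t [f [p [q var]]]]] + [t [f [p [q b]]]]] + [t [f [p [q var]]] <> [t [f [p [q b]]]]]] + [t [f [p [q b]]]]]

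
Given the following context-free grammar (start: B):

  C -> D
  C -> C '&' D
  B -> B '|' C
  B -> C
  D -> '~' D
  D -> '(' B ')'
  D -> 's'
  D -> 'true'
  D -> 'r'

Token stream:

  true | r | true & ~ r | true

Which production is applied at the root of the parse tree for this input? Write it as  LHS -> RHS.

[B [B [B [B [C [D true]]] | [C [D r]]] | [C [C [D true]] & [D ~ [D r]]]] | [C [D true]]]

B -> B '|' C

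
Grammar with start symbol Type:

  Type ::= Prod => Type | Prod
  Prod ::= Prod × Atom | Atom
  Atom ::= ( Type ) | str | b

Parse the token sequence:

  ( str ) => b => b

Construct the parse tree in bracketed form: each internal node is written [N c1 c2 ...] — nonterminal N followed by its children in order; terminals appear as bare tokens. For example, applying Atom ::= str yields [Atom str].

Type
Prod => Type
Atom => Type
( Type ) => Type
( Prod ) => Type
( Atom ) => Type
( str ) => Type
( str ) => Prod => Type
( str ) => Atom => Type
( str ) => b => Type
( str ) => b => Prod
( str ) => b => Atom
( str ) => b => b

[Type [Prod [Atom ( [Type [Prod [Atom str]]] )]] => [Type [Prod [Atom b]] => [Type [Prod [Atom b]]]]]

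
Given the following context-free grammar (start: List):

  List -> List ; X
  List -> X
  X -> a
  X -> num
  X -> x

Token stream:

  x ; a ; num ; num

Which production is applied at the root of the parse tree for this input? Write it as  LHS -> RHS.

List -> List ; X

[List [List [List [List [X x]] ; [X a]] ; [X num]] ; [X num]]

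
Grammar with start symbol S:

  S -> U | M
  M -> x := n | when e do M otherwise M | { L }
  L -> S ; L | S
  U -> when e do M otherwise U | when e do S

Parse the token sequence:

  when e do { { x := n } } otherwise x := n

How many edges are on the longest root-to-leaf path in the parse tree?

[S [M when e do [M { [L [S [M { [L [S [M x := n]]] }]]] }] otherwise [M x := n]]]

9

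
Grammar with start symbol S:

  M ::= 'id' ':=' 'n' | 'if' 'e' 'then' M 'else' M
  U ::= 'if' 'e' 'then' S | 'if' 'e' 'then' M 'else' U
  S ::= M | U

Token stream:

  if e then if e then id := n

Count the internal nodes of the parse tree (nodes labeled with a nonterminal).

6

[S [U if e then [S [U if e then [S [M id := n]]]]]]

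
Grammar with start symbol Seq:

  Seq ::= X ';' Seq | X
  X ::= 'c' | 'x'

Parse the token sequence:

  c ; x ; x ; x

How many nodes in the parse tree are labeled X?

4

[Seq [X c] ; [Seq [X x] ; [Seq [X x] ; [Seq [X x]]]]]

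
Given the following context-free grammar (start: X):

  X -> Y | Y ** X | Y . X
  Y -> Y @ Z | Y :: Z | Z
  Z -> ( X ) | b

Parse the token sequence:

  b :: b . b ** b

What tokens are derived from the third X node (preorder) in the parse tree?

[X [Y [Y [Z b]] :: [Z b]] . [X [Y [Z b]] ** [X [Y [Z b]]]]]

b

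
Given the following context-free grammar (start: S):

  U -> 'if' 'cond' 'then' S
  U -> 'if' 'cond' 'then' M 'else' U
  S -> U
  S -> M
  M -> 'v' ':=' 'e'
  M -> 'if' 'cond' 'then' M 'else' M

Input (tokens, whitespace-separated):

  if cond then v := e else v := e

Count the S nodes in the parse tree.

1

[S [M if cond then [M v := e] else [M v := e]]]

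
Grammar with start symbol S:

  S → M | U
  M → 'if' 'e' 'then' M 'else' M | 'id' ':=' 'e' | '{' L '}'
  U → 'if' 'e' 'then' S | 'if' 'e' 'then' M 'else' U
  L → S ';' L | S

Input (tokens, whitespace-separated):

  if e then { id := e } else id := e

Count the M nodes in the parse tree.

[S [M if e then [M { [L [S [M id := e]]] }] else [M id := e]]]

4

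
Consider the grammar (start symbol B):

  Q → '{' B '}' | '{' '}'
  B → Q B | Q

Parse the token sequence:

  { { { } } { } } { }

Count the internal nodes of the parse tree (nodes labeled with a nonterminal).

[B [Q { [B [Q { [B [Q { }]] }] [B [Q { }]]] }] [B [Q { }]]]

10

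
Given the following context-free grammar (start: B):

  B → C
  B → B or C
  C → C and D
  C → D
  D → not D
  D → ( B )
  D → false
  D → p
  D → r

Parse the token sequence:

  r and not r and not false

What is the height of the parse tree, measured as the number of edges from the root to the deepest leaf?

5

[B [C [C [C [D r]] and [D not [D r]]] and [D not [D false]]]]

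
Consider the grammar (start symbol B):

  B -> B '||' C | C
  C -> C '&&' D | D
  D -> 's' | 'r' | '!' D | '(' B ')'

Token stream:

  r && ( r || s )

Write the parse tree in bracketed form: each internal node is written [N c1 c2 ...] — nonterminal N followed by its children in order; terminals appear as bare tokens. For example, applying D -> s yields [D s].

B
C
C && D
D && D
r && D
r && ( B )
r && ( B || C )
r && ( C || C )
r && ( D || C )
r && ( r || C )
r && ( r || D )
r && ( r || s )

[B [C [C [D r]] && [D ( [B [B [C [D r]]] || [C [D s]]] )]]]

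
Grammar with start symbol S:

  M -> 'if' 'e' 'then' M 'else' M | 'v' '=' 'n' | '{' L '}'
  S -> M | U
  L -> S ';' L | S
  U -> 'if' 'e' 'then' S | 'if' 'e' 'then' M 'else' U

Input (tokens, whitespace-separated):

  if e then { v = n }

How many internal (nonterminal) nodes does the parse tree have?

7

[S [U if e then [S [M { [L [S [M v = n]]] }]]]]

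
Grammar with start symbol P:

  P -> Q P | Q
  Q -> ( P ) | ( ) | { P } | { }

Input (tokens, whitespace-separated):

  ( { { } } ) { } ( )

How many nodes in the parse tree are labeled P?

5

[P [Q ( [P [Q { [P [Q { }]] }]] )] [P [Q { }] [P [Q ( )]]]]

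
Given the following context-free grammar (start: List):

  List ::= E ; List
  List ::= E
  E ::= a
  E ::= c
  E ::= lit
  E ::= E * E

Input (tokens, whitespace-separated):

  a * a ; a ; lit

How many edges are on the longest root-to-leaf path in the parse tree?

[List [E [E a] * [E a]] ; [List [E a] ; [List [E lit]]]]

4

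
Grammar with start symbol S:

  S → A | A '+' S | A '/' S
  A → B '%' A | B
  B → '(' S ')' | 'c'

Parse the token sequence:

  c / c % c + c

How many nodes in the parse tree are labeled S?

[S [A [B c]] / [S [A [B c] % [A [B c]]] + [S [A [B c]]]]]

3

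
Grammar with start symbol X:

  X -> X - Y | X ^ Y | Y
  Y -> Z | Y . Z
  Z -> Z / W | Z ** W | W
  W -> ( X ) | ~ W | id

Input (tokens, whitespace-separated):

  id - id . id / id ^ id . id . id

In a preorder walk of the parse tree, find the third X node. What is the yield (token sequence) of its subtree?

id

[X [X [X [Y [Z [W id]]]] - [Y [Y [Z [W id]]] . [Z [Z [W id]] / [W id]]]] ^ [Y [Y [Y [Z [W id]]] . [Z [W id]]] . [Z [W id]]]]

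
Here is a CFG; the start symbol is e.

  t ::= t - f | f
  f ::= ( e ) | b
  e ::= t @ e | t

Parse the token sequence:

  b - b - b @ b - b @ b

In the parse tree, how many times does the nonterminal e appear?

3

[e [t [t [t [f b]] - [f b]] - [f b]] @ [e [t [t [f b]] - [f b]] @ [e [t [f b]]]]]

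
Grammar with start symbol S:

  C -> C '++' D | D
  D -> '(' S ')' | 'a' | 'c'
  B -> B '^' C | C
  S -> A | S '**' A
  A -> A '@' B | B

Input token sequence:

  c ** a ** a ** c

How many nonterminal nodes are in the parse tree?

[S [S [S [S [A [B [C [D c]]]]] ** [A [B [C [D a]]]]] ** [A [B [C [D a]]]]] ** [A [B [C [D c]]]]]

20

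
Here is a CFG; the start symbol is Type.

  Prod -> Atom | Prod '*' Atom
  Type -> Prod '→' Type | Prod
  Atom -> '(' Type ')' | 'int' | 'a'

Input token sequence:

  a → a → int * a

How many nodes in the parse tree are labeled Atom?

[Type [Prod [Atom a]] → [Type [Prod [Atom a]] → [Type [Prod [Prod [Atom int]] * [Atom a]]]]]

4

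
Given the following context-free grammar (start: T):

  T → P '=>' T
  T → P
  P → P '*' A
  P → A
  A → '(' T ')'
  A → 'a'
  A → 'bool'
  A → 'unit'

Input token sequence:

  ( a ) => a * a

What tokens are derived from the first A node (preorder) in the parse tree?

( a )

[T [P [A ( [T [P [A a]]] )]] => [T [P [P [A a]] * [A a]]]]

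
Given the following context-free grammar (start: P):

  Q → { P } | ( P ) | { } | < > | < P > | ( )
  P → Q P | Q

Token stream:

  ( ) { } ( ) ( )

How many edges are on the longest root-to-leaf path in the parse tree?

5

[P [Q ( )] [P [Q { }] [P [Q ( )] [P [Q ( )]]]]]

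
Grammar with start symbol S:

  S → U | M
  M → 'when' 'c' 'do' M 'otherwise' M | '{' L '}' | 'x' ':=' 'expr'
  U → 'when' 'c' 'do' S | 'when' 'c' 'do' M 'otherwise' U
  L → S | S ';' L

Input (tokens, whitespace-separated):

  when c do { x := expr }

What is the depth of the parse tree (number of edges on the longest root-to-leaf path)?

7

[S [U when c do [S [M { [L [S [M x := expr]]] }]]]]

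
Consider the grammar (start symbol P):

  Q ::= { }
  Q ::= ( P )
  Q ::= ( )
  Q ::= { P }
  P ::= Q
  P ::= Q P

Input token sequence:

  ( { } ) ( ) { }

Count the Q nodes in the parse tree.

[P [Q ( [P [Q { }]] )] [P [Q ( )] [P [Q { }]]]]

4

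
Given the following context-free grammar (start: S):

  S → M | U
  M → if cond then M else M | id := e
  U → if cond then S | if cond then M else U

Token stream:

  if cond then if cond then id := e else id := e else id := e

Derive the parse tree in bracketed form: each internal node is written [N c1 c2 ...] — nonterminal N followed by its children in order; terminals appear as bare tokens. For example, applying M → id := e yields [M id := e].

[S [M if cond then [M if cond then [M id := e] else [M id := e]] else [M id := e]]]

S
M
if cond then M else M
if cond then if cond then M else M else M
if cond then if cond then id := e else M else M
if cond then if cond then id := e else id := e else M
if cond then if cond then id := e else id := e else id := e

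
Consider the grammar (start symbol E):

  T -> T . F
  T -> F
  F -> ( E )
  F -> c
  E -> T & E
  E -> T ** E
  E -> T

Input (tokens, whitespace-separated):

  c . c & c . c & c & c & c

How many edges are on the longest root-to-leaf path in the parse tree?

7

[E [T [T [F c]] . [F c]] & [E [T [T [F c]] . [F c]] & [E [T [F c]] & [E [T [F c]] & [E [T [F c]]]]]]]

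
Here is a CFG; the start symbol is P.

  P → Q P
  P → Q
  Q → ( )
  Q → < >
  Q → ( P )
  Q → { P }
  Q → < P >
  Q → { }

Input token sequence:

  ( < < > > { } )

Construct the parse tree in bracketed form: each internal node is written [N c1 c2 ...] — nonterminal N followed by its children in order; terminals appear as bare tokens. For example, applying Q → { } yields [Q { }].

P
Q
( P )
( Q P )
( < P > P )
( < Q > P )
( < < > > P )
( < < > > Q )
( < < > > { } )

[P [Q ( [P [Q < [P [Q < >]] >] [P [Q { }]]] )]]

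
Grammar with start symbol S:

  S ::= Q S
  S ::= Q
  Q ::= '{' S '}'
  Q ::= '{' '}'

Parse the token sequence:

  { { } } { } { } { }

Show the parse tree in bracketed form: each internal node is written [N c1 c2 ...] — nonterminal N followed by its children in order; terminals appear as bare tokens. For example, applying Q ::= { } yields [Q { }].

[S [Q { [S [Q { }]] }] [S [Q { }] [S [Q { }] [S [Q { }]]]]]

S
Q S
{ S } S
{ Q } S
{ { } } S
{ { } } Q S
{ { } } { } S
{ { } } { } Q S
{ { } } { } { } S
{ { } } { } { } Q
{ { } } { } { } { }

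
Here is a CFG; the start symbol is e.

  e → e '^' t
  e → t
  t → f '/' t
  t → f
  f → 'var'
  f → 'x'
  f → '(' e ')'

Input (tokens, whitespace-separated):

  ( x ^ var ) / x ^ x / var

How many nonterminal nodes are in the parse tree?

[e [e [t [f ( [e [e [t [f x]]] ^ [t [f var]]] )] / [t [f x]]]] ^ [t [f x] / [t [f var]]]]

16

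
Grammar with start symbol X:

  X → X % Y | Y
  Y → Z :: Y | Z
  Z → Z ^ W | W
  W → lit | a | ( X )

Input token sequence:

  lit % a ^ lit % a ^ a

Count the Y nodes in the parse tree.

[X [X [X [Y [Z [W lit]]]] % [Y [Z [Z [W a]] ^ [W lit]]]] % [Y [Z [Z [W a]] ^ [W a]]]]

3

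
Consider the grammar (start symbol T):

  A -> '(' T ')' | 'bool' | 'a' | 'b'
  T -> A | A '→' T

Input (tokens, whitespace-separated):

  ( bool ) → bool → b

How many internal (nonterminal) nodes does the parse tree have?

8

[T [A ( [T [A bool]] )] → [T [A bool] → [T [A b]]]]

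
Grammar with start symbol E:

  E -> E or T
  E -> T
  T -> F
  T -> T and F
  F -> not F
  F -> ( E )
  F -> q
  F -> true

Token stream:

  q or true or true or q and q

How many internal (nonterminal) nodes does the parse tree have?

[E [E [E [E [T [F q]]] or [T [F true]]] or [T [F true]]] or [T [T [F q]] and [F q]]]

14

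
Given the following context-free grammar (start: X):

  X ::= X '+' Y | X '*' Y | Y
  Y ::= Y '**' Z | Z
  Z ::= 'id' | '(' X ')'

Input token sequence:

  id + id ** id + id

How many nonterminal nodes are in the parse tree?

[X [X [X [Y [Z id]]] + [Y [Y [Z id]] ** [Z id]]] + [Y [Z id]]]

11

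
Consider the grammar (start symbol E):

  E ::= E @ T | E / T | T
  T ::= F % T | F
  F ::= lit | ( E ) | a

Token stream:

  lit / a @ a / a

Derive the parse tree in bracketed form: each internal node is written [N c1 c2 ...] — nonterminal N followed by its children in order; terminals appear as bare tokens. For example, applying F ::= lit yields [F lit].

[E [E [E [E [T [F lit]]] / [T [F a]]] @ [T [F a]]] / [T [F a]]]

E
E / T
E @ T / T
E / T @ T / T
T / T @ T / T
F / T @ T / T
lit / T @ T / T
lit / F @ T / T
lit / a @ T / T
lit / a @ F / T
lit / a @ a / T
lit / a @ a / F
lit / a @ a / a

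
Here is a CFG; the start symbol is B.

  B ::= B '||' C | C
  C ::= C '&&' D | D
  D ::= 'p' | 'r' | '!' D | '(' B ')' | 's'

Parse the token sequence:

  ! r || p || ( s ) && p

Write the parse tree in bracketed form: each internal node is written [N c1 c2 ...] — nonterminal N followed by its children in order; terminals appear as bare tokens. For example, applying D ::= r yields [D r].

[B [B [B [C [D ! [D r]]]] || [C [D p]]] || [C [C [D ( [B [C [D s]]] )]] && [D p]]]

B
B || C
B || C || C
C || C || C
D || C || C
! D || C || C
! r || C || C
! r || D || C
! r || p || C
! r || p || C && D
! r || p || D && D
! r || p || ( B ) && D
! r || p || ( C ) && D
! r || p || ( D ) && D
! r || p || ( s ) && D
! r || p || ( s ) && p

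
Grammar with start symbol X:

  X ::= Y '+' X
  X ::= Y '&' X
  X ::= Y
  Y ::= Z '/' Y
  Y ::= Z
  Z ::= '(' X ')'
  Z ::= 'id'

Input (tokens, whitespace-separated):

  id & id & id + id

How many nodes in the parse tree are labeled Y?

4

[X [Y [Z id]] & [X [Y [Z id]] & [X [Y [Z id]] + [X [Y [Z id]]]]]]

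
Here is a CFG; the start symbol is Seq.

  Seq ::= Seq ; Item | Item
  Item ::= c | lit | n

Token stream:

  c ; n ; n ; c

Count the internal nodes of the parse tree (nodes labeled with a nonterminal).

[Seq [Seq [Seq [Seq [Item c]] ; [Item n]] ; [Item n]] ; [Item c]]

8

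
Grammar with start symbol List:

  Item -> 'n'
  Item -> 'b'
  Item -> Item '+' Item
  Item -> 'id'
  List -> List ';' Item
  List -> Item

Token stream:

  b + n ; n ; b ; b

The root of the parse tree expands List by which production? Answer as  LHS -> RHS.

[List [List [List [List [Item [Item b] + [Item n]]] ; [Item n]] ; [Item b]] ; [Item b]]

List -> List ';' Item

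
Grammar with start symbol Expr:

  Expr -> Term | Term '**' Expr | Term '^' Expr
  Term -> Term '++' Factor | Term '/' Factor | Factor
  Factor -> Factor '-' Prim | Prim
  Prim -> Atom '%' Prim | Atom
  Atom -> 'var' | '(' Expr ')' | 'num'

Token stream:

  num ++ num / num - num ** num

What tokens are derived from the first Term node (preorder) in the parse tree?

num ++ num / num - num

[Expr [Term [Term [Term [Factor [Prim [Atom num]]]] ++ [Factor [Prim [Atom num]]]] / [Factor [Factor [Prim [Atom num]]] - [Prim [Atom num]]]] ** [Expr [Term [Factor [Prim [Atom num]]]]]]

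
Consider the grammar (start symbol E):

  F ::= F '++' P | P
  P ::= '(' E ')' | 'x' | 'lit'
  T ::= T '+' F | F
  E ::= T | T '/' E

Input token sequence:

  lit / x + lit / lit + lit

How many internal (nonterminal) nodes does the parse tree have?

[E [T [F [P lit]]] / [E [T [T [F [P x]]] + [F [P lit]]] / [E [T [T [F [P lit]]] + [F [P lit]]]]]]

18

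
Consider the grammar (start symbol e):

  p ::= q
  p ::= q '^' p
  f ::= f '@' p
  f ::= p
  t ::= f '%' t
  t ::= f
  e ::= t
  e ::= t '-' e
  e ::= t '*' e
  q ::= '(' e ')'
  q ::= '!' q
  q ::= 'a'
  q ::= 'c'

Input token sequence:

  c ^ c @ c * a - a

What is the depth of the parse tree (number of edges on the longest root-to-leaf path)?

7

[e [t [f [f [p [q c] ^ [p [q c]]]] @ [p [q c]]]] * [e [t [f [p [q a]]]] - [e [t [f [p [q a]]]]]]]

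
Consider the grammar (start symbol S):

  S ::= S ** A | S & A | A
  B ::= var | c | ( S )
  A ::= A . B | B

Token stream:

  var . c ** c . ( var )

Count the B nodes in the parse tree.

[S [S [A [A [B var]] . [B c]]] ** [A [A [B c]] . [B ( [S [A [B var]]] )]]]

5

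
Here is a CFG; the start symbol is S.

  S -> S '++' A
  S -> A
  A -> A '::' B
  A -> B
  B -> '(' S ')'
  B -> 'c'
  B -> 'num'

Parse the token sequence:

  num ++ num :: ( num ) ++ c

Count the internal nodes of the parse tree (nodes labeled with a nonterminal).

14

[S [S [S [A [B num]]] ++ [A [A [B num]] :: [B ( [S [A [B num]]] )]]] ++ [A [B c]]]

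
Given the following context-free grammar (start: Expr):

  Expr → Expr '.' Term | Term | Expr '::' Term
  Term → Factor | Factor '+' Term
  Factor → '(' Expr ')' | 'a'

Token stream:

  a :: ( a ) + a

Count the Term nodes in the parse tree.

4

[Expr [Expr [Term [Factor a]]] :: [Term [Factor ( [Expr [Term [Factor a]]] )] + [Term [Factor a]]]]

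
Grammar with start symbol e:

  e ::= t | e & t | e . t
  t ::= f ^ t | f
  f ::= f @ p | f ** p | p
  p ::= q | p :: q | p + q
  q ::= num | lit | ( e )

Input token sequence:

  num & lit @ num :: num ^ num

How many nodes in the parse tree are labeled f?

[e [e [t [f [p [q num]]]]] & [t [f [f [p [q lit]]] @ [p [p [q num]] :: [q num]]] ^ [t [f [p [q num]]]]]]

4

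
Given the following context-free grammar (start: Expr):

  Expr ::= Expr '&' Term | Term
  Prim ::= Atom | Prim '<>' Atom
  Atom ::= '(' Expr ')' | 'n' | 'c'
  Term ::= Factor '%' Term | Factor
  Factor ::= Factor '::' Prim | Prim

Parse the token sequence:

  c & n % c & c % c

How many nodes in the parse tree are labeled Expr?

[Expr [Expr [Expr [Term [Factor [Prim [Atom c]]]]] & [Term [Factor [Prim [Atom n]]] % [Term [Factor [Prim [Atom c]]]]]] & [Term [Factor [Prim [Atom c]]] % [Term [Factor [Prim [Atom c]]]]]]

3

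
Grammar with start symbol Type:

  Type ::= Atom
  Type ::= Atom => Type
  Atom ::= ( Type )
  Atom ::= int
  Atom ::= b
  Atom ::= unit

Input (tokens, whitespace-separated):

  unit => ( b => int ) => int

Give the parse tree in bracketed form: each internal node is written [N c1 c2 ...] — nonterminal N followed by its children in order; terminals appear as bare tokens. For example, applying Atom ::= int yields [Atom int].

Type
Atom => Type
unit => Type
unit => Atom => Type
unit => ( Type ) => Type
unit => ( Atom => Type ) => Type
unit => ( b => Type ) => Type
unit => ( b => Atom ) => Type
unit => ( b => int ) => Type
unit => ( b => int ) => Atom
unit => ( b => int ) => int

[Type [Atom unit] => [Type [Atom ( [Type [Atom b] => [Type [Atom int]]] )] => [Type [Atom int]]]]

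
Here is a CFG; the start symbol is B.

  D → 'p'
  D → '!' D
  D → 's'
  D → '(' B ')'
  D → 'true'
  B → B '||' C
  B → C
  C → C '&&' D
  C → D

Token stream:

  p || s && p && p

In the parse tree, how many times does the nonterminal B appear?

[B [B [C [D p]]] || [C [C [C [D s]] && [D p]] && [D p]]]

2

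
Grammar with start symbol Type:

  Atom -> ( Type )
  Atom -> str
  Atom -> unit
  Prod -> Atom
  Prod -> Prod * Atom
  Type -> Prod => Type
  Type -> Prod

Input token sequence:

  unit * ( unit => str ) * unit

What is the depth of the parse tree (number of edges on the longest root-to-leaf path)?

[Type [Prod [Prod [Prod [Atom unit]] * [Atom ( [Type [Prod [Atom unit]] => [Type [Prod [Atom str]]]] )]] * [Atom unit]]]

8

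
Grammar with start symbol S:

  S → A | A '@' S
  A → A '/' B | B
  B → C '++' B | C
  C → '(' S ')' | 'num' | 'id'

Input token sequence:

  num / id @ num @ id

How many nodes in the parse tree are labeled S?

3

[S [A [A [B [C num]]] / [B [C id]]] @ [S [A [B [C num]]] @ [S [A [B [C id]]]]]]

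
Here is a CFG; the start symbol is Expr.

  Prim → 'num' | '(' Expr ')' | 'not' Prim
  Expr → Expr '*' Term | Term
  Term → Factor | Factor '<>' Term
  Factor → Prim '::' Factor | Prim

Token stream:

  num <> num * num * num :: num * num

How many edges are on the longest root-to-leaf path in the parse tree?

[Expr [Expr [Expr [Expr [Term [Factor [Prim num]] <> [Term [Factor [Prim num]]]]] * [Term [Factor [Prim num]]]] * [Term [Factor [Prim num] :: [Factor [Prim num]]]]] * [Term [Factor [Prim num]]]]

8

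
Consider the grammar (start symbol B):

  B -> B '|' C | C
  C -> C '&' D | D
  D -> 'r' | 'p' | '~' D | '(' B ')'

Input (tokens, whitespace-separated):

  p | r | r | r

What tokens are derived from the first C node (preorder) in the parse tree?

p

[B [B [B [B [C [D p]]] | [C [D r]]] | [C [D r]]] | [C [D r]]]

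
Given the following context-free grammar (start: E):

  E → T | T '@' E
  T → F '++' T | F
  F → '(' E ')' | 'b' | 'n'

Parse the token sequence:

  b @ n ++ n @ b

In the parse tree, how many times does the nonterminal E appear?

3

[E [T [F b]] @ [E [T [F n] ++ [T [F n]]] @ [E [T [F b]]]]]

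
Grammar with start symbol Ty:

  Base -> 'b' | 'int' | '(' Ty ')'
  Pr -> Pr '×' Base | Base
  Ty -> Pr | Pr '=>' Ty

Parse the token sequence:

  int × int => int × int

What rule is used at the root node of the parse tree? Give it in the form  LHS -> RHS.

Ty -> Pr '=>' Ty

[Ty [Pr [Pr [Base int]] × [Base int]] => [Ty [Pr [Pr [Base int]] × [Base int]]]]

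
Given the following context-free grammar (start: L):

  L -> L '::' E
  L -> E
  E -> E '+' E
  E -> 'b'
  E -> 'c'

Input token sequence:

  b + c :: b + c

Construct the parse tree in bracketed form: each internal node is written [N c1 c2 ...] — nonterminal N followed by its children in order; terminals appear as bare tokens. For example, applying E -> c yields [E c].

L
L :: E
E :: E
E + E :: E
b + E :: E
b + c :: E
b + c :: E + E
b + c :: b + E
b + c :: b + c

[L [L [E [E b] + [E c]]] :: [E [E b] + [E c]]]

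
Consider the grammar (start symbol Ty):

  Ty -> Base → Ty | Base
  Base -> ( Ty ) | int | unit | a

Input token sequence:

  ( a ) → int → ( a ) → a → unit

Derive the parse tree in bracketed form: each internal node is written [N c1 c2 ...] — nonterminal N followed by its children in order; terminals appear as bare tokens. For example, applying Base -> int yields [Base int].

Ty
Base → Ty
( Ty ) → Ty
( Base ) → Ty
( a ) → Ty
( a ) → Base → Ty
( a ) → int → Ty
( a ) → int → Base → Ty
( a ) → int → ( Ty ) → Ty
( a ) → int → ( Base ) → Ty
( a ) → int → ( a ) → Ty
( a ) → int → ( a ) → Base → Ty
( a ) → int → ( a ) → a → Ty
( a ) → int → ( a ) → a → Base
( a ) → int → ( a ) → a → unit

[Ty [Base ( [Ty [Base a]] )] → [Ty [Base int] → [Ty [Base ( [Ty [Base a]] )] → [Ty [Base a] → [Ty [Base unit]]]]]]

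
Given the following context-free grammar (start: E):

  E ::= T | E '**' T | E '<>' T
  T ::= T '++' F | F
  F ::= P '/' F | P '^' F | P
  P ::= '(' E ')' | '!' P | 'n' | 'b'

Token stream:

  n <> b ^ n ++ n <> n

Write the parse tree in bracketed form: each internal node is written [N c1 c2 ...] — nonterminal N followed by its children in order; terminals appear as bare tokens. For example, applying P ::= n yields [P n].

E
E <> T
E <> T <> T
T <> T <> T
F <> T <> T
P <> T <> T
n <> T <> T
n <> T ++ F <> T
n <> F ++ F <> T
n <> P ^ F ++ F <> T
n <> b ^ F ++ F <> T
n <> b ^ P ++ F <> T
n <> b ^ n ++ F <> T
n <> b ^ n ++ P <> T
n <> b ^ n ++ n <> T
n <> b ^ n ++ n <> F
n <> b ^ n ++ n <> P
n <> b ^ n ++ n <> n

[E [E [E [T [F [P n]]]] <> [T [T [F [P b] ^ [F [P n]]]] ++ [F [P n]]]] <> [T [F [P n]]]]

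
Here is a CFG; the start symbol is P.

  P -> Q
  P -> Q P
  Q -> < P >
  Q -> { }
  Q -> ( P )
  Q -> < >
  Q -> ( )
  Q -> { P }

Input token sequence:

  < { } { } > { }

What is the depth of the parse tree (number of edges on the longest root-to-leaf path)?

[P [Q < [P [Q { }] [P [Q { }]]] >] [P [Q { }]]]

5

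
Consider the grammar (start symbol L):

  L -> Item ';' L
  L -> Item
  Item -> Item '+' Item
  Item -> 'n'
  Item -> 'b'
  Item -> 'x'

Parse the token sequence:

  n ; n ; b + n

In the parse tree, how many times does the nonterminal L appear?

[L [Item n] ; [L [Item n] ; [L [Item [Item b] + [Item n]]]]]

3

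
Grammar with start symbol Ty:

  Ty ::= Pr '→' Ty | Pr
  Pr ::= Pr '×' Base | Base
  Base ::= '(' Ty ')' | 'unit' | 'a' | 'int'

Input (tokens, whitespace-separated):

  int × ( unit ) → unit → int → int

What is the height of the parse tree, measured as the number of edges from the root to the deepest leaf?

[Ty [Pr [Pr [Base int]] × [Base ( [Ty [Pr [Base unit]]] )]] → [Ty [Pr [Base unit]] → [Ty [Pr [Base int]] → [Ty [Pr [Base int]]]]]]

6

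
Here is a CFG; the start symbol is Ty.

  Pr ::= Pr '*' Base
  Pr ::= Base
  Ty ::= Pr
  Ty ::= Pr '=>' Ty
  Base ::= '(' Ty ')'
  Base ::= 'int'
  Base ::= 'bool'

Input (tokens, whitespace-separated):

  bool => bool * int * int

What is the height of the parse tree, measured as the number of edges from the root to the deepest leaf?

6

[Ty [Pr [Base bool]] => [Ty [Pr [Pr [Pr [Base bool]] * [Base int]] * [Base int]]]]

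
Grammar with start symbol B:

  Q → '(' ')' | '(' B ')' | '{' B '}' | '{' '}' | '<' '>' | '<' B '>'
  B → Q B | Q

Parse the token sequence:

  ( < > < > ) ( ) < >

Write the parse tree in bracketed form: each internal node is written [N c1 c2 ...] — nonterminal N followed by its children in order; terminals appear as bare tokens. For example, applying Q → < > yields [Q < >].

[B [Q ( [B [Q < >] [B [Q < >]]] )] [B [Q ( )] [B [Q < >]]]]

B
Q B
( B ) B
( Q B ) B
( < > B ) B
( < > Q ) B
( < > < > ) B
( < > < > ) Q B
( < > < > ) ( ) B
( < > < > ) ( ) Q
( < > < > ) ( ) < >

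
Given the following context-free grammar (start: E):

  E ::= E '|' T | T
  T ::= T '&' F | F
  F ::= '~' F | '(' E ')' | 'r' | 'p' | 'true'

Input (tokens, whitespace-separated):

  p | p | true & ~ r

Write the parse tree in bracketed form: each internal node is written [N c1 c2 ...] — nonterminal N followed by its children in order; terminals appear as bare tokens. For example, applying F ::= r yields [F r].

[E [E [E [T [F p]]] | [T [F p]]] | [T [T [F true]] & [F ~ [F r]]]]

E
E | T
E | T | T
T | T | T
F | T | T
p | T | T
p | F | T
p | p | T
p | p | T & F
p | p | F & F
p | p | true & F
p | p | true & ~ F
p | p | true & ~ r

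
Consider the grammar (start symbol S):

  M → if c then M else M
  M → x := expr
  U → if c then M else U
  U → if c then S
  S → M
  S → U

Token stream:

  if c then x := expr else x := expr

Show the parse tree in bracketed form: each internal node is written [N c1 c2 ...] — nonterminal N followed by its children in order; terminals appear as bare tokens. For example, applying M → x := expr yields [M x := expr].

[S [M if c then [M x := expr] else [M x := expr]]]

S
M
if c then M else M
if c then x := expr else M
if c then x := expr else x := expr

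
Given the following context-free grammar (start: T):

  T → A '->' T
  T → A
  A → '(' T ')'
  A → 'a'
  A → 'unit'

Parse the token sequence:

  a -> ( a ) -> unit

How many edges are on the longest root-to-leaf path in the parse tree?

5

[T [A a] -> [T [A ( [T [A a]] )] -> [T [A unit]]]]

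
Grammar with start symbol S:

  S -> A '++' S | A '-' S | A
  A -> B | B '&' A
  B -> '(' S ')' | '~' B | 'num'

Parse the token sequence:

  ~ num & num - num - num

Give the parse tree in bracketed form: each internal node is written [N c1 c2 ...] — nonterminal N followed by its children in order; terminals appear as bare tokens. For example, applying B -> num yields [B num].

[S [A [B ~ [B num]] & [A [B num]]] - [S [A [B num]] - [S [A [B num]]]]]

S
A - S
B & A - S
~ B & A - S
~ num & A - S
~ num & B - S
~ num & num - S
~ num & num - A - S
~ num & num - B - S
~ num & num - num - S
~ num & num - num - A
~ num & num - num - B
~ num & num - num - num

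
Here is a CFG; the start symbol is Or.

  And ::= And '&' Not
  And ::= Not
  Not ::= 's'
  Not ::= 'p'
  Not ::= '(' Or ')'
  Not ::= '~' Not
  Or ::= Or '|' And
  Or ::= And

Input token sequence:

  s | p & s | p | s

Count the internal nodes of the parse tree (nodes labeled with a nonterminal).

[Or [Or [Or [Or [And [Not s]]] | [And [And [Not p]] & [Not s]]] | [And [Not p]]] | [And [Not s]]]

14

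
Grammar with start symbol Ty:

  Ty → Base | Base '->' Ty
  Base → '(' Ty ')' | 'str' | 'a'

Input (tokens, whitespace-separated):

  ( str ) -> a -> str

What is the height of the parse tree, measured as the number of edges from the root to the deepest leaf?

4

[Ty [Base ( [Ty [Base str]] )] -> [Ty [Base a] -> [Ty [Base str]]]]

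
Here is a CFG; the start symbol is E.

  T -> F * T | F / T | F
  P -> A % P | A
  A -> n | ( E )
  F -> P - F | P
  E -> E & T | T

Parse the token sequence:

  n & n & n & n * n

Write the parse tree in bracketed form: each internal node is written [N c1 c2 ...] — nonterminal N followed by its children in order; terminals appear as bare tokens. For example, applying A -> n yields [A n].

[E [E [E [E [T [F [P [A n]]]]] & [T [F [P [A n]]]]] & [T [F [P [A n]]]]] & [T [F [P [A n]]] * [T [F [P [A n]]]]]]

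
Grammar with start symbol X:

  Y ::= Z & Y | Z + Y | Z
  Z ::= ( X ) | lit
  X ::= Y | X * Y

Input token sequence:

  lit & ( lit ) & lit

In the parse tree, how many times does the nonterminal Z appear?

4

[X [Y [Z lit] & [Y [Z ( [X [Y [Z lit]]] )] & [Y [Z lit]]]]]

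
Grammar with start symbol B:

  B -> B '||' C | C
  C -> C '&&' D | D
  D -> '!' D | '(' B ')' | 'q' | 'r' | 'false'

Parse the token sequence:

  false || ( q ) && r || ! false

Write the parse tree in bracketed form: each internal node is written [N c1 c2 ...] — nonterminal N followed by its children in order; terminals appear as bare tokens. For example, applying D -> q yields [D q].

B
B || C
B || C || C
C || C || C
D || C || C
false || C || C
false || C && D || C
false || D && D || C
false || ( B ) && D || C
false || ( C ) && D || C
false || ( D ) && D || C
false || ( q ) && D || C
false || ( q ) && r || C
false || ( q ) && r || D
false || ( q ) && r || ! D
false || ( q ) && r || ! false

[B [B [B [C [D false]]] || [C [C [D ( [B [C [D q]]] )]] && [D r]]] || [C [D ! [D false]]]]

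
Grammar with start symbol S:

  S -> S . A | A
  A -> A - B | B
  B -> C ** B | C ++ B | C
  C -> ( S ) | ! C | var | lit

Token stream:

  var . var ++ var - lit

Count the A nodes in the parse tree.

3

[S [S [A [B [C var]]]] . [A [A [B [C var] ++ [B [C var]]]] - [B [C lit]]]]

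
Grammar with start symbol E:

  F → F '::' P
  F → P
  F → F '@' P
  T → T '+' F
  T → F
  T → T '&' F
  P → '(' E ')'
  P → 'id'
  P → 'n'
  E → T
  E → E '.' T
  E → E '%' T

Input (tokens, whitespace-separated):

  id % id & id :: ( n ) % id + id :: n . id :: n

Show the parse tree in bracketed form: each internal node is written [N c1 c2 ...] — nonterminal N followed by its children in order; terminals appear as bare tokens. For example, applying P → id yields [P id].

[E [E [E [E [T [F [P id]]]] % [T [T [F [P id]]] & [F [F [P id]] :: [P ( [E [T [F [P n]]]] )]]]] % [T [T [F [P id]]] + [F [F [P id]] :: [P n]]]] . [T [F [F [P id]] :: [P n]]]]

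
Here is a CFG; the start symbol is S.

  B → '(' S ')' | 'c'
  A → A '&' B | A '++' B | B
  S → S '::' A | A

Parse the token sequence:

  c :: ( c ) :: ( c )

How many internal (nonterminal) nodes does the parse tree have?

15

[S [S [S [A [B c]]] :: [A [B ( [S [A [B c]]] )]]] :: [A [B ( [S [A [B c]]] )]]]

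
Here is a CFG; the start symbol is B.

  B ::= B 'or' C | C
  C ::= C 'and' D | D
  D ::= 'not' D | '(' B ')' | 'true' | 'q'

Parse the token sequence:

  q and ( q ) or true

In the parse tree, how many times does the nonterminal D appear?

[B [B [C [C [D q]] and [D ( [B [C [D q]]] )]]] or [C [D true]]]

4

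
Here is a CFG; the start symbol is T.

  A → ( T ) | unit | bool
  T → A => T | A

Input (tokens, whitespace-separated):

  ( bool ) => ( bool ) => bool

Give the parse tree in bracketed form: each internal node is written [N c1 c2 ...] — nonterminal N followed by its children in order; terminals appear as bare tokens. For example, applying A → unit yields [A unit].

[T [A ( [T [A bool]] )] => [T [A ( [T [A bool]] )] => [T [A bool]]]]

T
A => T
( T ) => T
( A ) => T
( bool ) => T
( bool ) => A => T
( bool ) => ( T ) => T
( bool ) => ( A ) => T
( bool ) => ( bool ) => T
( bool ) => ( bool ) => A
( bool ) => ( bool ) => bool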